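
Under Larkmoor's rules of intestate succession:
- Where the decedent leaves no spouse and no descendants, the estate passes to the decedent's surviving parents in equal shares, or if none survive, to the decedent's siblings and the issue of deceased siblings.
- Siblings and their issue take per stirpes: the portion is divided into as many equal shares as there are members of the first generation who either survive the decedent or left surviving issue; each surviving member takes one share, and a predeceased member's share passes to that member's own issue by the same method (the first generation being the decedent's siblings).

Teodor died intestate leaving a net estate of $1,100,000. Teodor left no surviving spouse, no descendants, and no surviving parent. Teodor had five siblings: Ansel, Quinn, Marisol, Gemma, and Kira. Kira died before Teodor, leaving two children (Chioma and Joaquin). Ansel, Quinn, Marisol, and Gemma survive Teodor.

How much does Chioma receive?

Chioma receives $110,000.

The entire $1,100,000 passes to the siblings and their issue.
That amount ($1,100,000) is divided into 5 shares of $220,000: Ansel, Quinn, Marisol, and Gemma each take $220,000; Kira's $220,000 share passes to Kira's issue.
Kira's share ($220,000) is divided into 2 shares of $110,000: Chioma and Joaquin each take $110,000.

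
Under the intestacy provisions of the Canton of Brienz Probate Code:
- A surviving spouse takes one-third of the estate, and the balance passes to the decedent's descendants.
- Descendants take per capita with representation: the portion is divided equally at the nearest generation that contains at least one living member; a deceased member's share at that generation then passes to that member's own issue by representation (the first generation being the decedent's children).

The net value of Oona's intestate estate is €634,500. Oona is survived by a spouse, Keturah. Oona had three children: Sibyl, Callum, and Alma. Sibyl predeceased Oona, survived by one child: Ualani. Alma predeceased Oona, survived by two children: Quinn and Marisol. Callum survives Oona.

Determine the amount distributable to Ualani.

Keturah takes one-third of €634,500 = €211,500. The remaining €423,000 passes to the descendants.
The descendants' portion (€423,000) is divided into 3 shares of €141,000: Callum takes €141,000; Sibyl's €141,000 share passes to Sibyl's issue; Alma's €141,000 share passes to Alma's issue.
Sibyl's share (€141,000) passes entirely to Ualani.
Alma's share (€141,000) is divided into 2 shares of €70,500: Quinn and Marisol each take €70,500.

Ualani receives €141,000.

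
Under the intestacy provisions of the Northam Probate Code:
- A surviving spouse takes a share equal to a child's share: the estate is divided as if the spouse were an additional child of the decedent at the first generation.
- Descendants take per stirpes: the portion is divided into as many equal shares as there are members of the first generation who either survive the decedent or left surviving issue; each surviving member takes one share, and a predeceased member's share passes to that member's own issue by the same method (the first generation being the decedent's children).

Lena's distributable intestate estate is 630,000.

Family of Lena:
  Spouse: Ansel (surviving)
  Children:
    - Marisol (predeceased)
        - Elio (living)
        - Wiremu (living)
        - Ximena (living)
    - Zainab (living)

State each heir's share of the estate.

Ansel: 210,000; Elio: 70,000; Wiremu: 70,000; Ximena: 70,000; Zainab: 210,000

The spouse counts as an additional share at the children's level, so there are 3 primary shares of 210,000. Ansel takes one such share (210,000).
The children's combined portion (420,000) is divided into 2 shares of 210,000: Zainab takes 210,000; Marisol's 210,000 share passes to Marisol's issue.
Marisol's share (210,000) is divided into 3 shares of 70,000: Elio, Wiremu, and Ximena each take 70,000.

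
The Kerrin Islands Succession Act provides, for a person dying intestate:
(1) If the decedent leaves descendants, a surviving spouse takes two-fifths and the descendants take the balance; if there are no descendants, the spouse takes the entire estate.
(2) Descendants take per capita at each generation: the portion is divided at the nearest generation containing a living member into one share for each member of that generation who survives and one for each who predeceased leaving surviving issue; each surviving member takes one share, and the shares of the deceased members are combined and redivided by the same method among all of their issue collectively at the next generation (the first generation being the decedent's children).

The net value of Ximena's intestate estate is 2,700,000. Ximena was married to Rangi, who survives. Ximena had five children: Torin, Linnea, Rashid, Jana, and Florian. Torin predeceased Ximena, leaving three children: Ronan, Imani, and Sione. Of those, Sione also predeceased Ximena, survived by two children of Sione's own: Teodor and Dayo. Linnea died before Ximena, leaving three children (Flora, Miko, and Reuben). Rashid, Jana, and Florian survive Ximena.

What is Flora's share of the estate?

Rangi takes two-fifths of 2,700,000 = 1,080,000. The remaining 1,620,000 passes to the descendants.
The descendants' portion (1,620,000) is divided at the children's generation into 5 shares of 324,000. Rashid, Jana, and Florian each take 324,000. The 2 shares of the deceased (Torin and Linnea) are combined into a pool of 648,000.
That pool (648,000) is divided at the grandchildren's generation into 6 shares of 108,000. Ronan, Imani, Flora, Miko, and Reuben each take 108,000. The remaining share for the deceased Sione (108,000) is carried to the next generation.
That pool (108,000) is divided at the great-grandchildren's generation equally among Teodor and Dayo: 54,000 each.

Flora receives 108,000.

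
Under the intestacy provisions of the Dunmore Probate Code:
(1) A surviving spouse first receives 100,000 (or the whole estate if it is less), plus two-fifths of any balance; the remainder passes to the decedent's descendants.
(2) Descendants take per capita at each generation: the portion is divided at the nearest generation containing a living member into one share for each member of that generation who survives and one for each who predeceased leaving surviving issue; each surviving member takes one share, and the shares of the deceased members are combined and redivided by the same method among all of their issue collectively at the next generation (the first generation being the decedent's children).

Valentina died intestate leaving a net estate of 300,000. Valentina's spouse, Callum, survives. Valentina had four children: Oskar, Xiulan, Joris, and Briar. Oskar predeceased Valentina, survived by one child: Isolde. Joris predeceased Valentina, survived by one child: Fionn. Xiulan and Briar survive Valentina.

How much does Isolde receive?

Callum first takes 100,000, leaving a balance of 200,000. Callum then takes two-fifths of the balance (80,000), for a total of 180,000. The remaining 120,000 passes to the descendants.
The descendants' portion (120,000) is divided at the children's generation into 4 shares of 30,000. Xiulan and Briar each take 30,000. The 2 shares of the deceased (Oskar and Joris) are combined into a pool of 60,000.
That pool (60,000) is divided at the grandchildren's generation equally among Isolde and Fionn: 30,000 each.

Isolde receives 30,000.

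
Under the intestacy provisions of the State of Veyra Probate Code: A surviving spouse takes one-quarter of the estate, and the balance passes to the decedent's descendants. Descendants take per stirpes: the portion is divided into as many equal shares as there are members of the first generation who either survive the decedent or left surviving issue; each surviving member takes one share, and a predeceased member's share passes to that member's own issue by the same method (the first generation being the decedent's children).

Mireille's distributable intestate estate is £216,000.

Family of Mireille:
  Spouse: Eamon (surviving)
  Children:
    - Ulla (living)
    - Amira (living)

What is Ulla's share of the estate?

Ulla receives £81,000.

Eamon takes one-quarter of £216,000 = £54,000. The remaining £162,000 passes to the descendants.
The descendants' portion (£162,000) is divided into 2 shares of £81,000: Ulla and Amira each take £81,000.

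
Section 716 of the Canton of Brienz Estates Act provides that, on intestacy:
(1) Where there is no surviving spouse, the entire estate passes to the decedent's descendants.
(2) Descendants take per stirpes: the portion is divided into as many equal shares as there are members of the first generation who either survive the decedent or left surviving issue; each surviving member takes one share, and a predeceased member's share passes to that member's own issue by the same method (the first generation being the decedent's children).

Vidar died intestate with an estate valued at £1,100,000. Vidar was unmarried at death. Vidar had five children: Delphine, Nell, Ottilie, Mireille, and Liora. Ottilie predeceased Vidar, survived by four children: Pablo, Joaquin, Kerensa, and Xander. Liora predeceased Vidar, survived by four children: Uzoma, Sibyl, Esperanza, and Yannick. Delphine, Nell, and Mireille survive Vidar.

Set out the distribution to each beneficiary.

The entire £1,100,000 passes to the descendants.
That amount (£1,100,000) is divided into 5 shares of £220,000: Delphine, Nell, and Mireille each take £220,000; Ottilie's £220,000 share passes to Ottilie's issue; Liora's £220,000 share passes to Liora's issue.
Ottilie's share (£220,000) is divided into 4 shares of £55,000: Pablo, Joaquin, Kerensa, and Xander each take £55,000.
Liora's share (£220,000) is divided into 4 shares of £55,000: Uzoma, Sibyl, Esperanza, and Yannick each take £55,000.

Delphine: £220,000; Nell: £220,000; Pablo: £55,000; Joaquin: £55,000; Kerensa: £55,000; Xander: £55,000; Mireille: £220,000; Uzoma: £55,000; Sibyl: £55,000; Esperanza: £55,000; Yannick: £55,000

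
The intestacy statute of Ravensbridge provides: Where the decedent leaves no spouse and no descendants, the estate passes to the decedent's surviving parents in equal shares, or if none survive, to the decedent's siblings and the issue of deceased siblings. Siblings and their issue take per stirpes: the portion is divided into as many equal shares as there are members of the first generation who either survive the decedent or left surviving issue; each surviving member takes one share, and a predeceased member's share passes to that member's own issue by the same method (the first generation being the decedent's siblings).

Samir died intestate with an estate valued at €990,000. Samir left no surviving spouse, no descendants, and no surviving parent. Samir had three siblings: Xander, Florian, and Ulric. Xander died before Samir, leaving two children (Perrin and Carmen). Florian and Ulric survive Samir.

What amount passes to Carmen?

The entire €990,000 passes to the siblings and their issue.
That amount (€990,000) is divided into 3 shares of €330,000: Florian and Ulric each take €330,000; Xander's €330,000 share passes to Xander's issue.
Xander's share (€330,000) is divided into 2 shares of €165,000: Perrin and Carmen each take €165,000.

Carmen receives €165,000.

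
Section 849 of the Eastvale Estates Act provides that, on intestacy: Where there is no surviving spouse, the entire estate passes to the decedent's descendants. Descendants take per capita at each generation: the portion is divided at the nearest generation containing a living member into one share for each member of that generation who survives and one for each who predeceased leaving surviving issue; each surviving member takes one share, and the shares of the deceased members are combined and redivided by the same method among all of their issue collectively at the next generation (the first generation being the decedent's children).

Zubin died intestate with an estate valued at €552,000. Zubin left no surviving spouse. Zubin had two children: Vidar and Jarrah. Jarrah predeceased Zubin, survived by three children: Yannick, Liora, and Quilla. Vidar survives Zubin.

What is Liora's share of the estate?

The entire €552,000 passes to the descendants.
That amount (€552,000) is divided at the children's generation into 2 shares of €276,000. Vidar takes €276,000. The remaining share for the deceased Jarrah (€276,000) is carried to the next generation.
That pool (€276,000) is divided at the grandchildren's generation equally among Yannick, Liora, and Quilla: €92,000 each.

Liora receives €92,000.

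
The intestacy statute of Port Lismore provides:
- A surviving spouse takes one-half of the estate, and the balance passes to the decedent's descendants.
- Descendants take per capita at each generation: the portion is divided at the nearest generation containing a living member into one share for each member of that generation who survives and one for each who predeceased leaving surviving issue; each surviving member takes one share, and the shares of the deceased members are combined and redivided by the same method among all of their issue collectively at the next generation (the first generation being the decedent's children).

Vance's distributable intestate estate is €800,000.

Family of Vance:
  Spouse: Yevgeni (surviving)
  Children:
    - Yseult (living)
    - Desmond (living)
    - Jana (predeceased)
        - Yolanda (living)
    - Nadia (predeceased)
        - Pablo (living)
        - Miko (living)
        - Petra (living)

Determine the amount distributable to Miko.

Yevgeni takes one-half of €800,000 = €400,000. The remaining €400,000 passes to the descendants.
The descendants' portion (€400,000) is divided at the children's generation into 4 shares of €100,000. Yseult and Desmond each take €100,000. The 2 shares of the deceased (Jana and Nadia) are combined into a pool of €200,000.
That pool (€200,000) is divided at the grandchildren's generation equally among Yolanda, Pablo, Miko, and Petra: €50,000 each.

Miko receives €50,000.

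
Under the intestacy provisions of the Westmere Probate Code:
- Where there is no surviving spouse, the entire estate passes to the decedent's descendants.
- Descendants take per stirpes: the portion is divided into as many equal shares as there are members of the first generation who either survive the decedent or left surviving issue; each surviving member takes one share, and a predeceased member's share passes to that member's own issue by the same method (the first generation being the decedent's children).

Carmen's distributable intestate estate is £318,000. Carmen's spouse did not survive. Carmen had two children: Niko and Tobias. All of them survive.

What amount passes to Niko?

Niko receives £159,000.

The entire £318,000 passes to the descendants.
That amount (£318,000) is divided into 2 shares of £159,000: Niko and Tobias each take £159,000.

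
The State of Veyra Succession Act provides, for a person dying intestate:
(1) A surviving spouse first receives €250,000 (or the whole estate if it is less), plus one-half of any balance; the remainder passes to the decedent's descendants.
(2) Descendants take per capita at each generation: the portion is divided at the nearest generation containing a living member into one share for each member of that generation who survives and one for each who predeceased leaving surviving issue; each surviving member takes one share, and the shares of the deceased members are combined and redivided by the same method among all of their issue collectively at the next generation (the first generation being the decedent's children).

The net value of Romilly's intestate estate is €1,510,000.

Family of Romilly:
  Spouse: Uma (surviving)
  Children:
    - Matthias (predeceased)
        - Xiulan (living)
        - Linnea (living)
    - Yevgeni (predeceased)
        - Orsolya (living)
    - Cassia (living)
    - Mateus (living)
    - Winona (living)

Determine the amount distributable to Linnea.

Linnea receives €84,000.

Uma first takes €250,000, leaving a balance of €1,260,000. Uma then takes one-half of the balance (€630,000), for a total of €880,000. The remaining €630,000 passes to the descendants.
The descendants' portion (€630,000) is divided at the children's generation into 5 shares of €126,000. Cassia, Mateus, and Winona each take €126,000. The 2 shares of the deceased (Matthias and Yevgeni) are combined into a pool of €252,000.
That pool (€252,000) is divided at the grandchildren's generation equally among Xiulan, Linnea, and Orsolya: €84,000 each.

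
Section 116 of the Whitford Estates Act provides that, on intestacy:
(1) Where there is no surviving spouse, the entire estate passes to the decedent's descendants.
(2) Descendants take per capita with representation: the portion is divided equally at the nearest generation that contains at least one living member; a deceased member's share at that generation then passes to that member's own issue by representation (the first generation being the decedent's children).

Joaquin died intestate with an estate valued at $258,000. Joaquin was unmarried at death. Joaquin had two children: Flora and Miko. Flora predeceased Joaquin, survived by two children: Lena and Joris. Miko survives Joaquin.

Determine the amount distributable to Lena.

The entire $258,000 passes to the descendants.
That amount ($258,000) is divided into 2 shares of $129,000: Miko takes $129,000; Flora's $129,000 share passes to Flora's issue.
Flora's share ($129,000) is divided into 2 shares of $64,500: Lena and Joris each take $64,500.

Lena receives $64,500.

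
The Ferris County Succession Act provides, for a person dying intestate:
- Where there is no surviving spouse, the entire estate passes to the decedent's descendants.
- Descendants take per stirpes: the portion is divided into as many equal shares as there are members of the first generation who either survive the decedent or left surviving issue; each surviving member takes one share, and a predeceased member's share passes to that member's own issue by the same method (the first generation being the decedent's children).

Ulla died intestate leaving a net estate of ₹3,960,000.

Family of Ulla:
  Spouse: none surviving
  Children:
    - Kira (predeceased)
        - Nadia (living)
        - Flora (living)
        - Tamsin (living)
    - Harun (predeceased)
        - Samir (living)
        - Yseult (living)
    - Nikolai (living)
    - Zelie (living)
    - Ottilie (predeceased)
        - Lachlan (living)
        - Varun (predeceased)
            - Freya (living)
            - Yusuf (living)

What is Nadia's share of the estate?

The entire ₹3,960,000 passes to the descendants.
That amount (₹3,960,000) is divided into 5 shares of ₹792,000: Nikolai and Zelie each take ₹792,000; Kira's ₹792,000 share passes to Kira's issue; Harun's ₹792,000 share passes to Harun's issue; Ottilie's ₹792,000 share passes to Ottilie's issue.
Kira's share (₹792,000) is divided into 3 shares of ₹264,000: Nadia, Flora, and Tamsin each take ₹264,000.
Harun's share (₹792,000) is divided into 2 shares of ₹396,000: Samir and Yseult each take ₹396,000.
Ottilie's share (₹792,000) is divided into 2 shares of ₹396,000: Lachlan takes ₹396,000; Varun's ₹396,000 share passes to Varun's issue.
Varun's share (₹396,000) is divided into 2 shares of ₹198,000: Freya and Yusuf each take ₹198,000.

Nadia receives ₹264,000.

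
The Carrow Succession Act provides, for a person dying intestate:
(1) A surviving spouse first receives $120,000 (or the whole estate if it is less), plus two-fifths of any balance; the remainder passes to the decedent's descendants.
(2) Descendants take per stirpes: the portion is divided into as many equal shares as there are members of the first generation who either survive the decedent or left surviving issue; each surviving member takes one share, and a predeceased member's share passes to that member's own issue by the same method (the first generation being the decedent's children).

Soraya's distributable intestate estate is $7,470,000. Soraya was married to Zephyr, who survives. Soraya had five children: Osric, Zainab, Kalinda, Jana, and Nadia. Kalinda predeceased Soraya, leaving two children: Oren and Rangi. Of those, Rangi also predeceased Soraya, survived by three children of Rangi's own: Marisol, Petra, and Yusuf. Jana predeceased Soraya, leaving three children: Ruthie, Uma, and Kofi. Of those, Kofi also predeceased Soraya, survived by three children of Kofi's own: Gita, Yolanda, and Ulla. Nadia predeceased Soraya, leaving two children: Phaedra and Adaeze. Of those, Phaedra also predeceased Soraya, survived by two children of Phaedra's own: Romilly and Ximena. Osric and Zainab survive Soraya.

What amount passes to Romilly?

Zephyr first takes $120,000, leaving a balance of $7,350,000. Zephyr then takes two-fifths of the balance ($2,940,000), for a total of $3,060,000. The remaining $4,410,000 passes to the descendants.
The descendants' portion ($4,410,000) is divided into 5 shares of $882,000: Osric and Zainab each take $882,000; Kalinda's $882,000 share passes to Kalinda's issue; Jana's $882,000 share passes to Jana's issue; Nadia's $882,000 share passes to Nadia's issue.
Kalinda's share ($882,000) is divided into 2 shares of $441,000: Oren takes $441,000; Rangi's $441,000 share passes to Rangi's issue.
Rangi's share ($441,000) is divided into 3 shares of $147,000: Marisol, Petra, and Yusuf each take $147,000.
Jana's share ($882,000) is divided into 3 shares of $294,000: Ruthie and Uma each take $294,000; Kofi's $294,000 share passes to Kofi's issue.
Kofi's share ($294,000) is divided into 3 shares of $98,000: Gita, Yolanda, and Ulla each take $98,000.
Nadia's share ($882,000) is divided into 2 shares of $441,000: Adaeze takes $441,000; Phaedra's $441,000 share passes to Phaedra's issue.
Phaedra's share ($441,000) is divided into 2 shares of $220,500: Romilly and Ximena each take $220,500.

Romilly receives $220,500.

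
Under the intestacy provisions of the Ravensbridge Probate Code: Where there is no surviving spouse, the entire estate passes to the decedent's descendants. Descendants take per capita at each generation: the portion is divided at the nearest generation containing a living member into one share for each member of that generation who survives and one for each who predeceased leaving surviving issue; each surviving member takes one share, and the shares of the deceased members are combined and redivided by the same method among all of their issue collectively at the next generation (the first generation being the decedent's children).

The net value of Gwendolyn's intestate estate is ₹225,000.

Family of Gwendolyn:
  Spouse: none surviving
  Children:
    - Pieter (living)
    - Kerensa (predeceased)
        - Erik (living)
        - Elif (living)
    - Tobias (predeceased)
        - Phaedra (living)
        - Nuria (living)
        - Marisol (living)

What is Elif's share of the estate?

The entire ₹225,000 passes to the descendants.
That amount (₹225,000) is divided at the children's generation into 3 shares of ₹75,000. Pieter takes ₹75,000. The 2 shares of the deceased (Kerensa and Tobias) are combined into a pool of ₹150,000.
That pool (₹150,000) is divided at the grandchildren's generation equally among Erik, Elif, Phaedra, Nuria, and Marisol: ₹30,000 each.

Elif receives ₹30,000.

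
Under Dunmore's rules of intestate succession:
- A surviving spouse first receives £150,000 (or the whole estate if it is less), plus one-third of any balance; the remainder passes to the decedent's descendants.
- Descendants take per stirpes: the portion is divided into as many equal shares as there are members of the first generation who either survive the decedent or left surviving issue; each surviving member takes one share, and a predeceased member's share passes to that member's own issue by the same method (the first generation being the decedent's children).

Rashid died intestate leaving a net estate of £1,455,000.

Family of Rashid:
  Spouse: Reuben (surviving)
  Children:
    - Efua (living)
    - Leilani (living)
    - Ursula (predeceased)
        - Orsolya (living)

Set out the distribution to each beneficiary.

Reuben: £585,000; Efua: £290,000; Leilani: £290,000; Orsolya: £290,000

Reuben first takes £150,000, leaving a balance of £1,305,000. Reuben then takes one-third of the balance (£435,000), for a total of £585,000. The remaining £870,000 passes to the descendants.
The descendants' portion (£870,000) is divided into 3 shares of £290,000: Efua and Leilani each take £290,000; Ursula's £290,000 share passes to Ursula's issue.
Ursula's share (£290,000) passes entirely to Orsolya.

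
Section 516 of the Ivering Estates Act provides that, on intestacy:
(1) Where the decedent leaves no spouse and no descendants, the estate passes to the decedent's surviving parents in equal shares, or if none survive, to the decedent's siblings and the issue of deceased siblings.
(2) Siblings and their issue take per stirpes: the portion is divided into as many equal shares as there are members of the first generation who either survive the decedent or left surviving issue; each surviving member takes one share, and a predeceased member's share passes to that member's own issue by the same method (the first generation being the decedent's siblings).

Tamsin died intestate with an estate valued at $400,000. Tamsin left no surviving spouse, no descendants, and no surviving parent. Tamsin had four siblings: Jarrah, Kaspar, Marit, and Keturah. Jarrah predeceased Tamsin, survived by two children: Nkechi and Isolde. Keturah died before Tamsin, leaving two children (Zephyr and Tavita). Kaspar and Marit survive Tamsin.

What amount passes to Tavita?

Tavita receives $50,000.

The entire $400,000 passes to the siblings and their issue.
That amount ($400,000) is divided into 4 shares of $100,000: Kaspar and Marit each take $100,000; Jarrah's $100,000 share passes to Jarrah's issue; Keturah's $100,000 share passes to Keturah's issue.
Jarrah's share ($100,000) is divided into 2 shares of $50,000: Nkechi and Isolde each take $50,000.
Keturah's share ($100,000) is divided into 2 shares of $50,000: Zephyr and Tavita each take $50,000.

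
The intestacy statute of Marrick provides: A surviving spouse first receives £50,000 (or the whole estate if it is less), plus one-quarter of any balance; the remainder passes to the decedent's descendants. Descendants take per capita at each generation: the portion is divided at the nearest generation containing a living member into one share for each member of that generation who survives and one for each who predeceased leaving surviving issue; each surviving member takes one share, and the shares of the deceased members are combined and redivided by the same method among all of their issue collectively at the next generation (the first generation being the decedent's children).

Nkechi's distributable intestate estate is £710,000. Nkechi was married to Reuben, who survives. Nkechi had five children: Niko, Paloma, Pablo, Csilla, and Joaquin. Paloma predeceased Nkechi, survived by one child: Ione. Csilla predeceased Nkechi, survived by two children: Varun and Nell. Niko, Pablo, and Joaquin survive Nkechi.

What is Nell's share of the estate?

Nell receives £66,000.

Reuben first takes £50,000, leaving a balance of £660,000. Reuben then takes one-quarter of the balance (£165,000), for a total of £215,000. The remaining £495,000 passes to the descendants.
The descendants' portion (£495,000) is divided at the children's generation into 5 shares of £99,000. Niko, Pablo, and Joaquin each take £99,000. The 2 shares of the deceased (Paloma and Csilla) are combined into a pool of £198,000.
That pool (£198,000) is divided at the grandchildren's generation equally among Ione, Varun, and Nell: £66,000 each.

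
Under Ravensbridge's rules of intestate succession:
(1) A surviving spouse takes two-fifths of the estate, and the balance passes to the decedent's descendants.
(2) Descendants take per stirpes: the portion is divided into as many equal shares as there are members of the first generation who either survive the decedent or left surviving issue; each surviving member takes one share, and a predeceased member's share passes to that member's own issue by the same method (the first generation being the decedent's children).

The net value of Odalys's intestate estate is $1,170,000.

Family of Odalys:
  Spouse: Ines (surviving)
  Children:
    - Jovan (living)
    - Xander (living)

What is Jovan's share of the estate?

Ines takes two-fifths of $1,170,000 = $468,000. The remaining $702,000 passes to the descendants.
The descendants' portion ($702,000) is divided into 2 shares of $351,000: Jovan and Xander each take $351,000.

Jovan receives $351,000.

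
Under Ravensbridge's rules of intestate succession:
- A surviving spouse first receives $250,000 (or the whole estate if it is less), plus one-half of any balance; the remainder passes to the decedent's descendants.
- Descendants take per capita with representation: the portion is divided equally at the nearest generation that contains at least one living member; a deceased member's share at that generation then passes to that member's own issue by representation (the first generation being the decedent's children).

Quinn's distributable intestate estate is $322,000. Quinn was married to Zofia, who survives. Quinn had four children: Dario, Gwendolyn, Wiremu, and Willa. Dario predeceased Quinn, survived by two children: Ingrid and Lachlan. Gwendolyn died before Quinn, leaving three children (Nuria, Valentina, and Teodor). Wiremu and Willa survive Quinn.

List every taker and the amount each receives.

Zofia first takes $250,000, leaving a balance of $72,000. Zofia then takes one-half of the balance ($36,000), for a total of $286,000. The remaining $36,000 passes to the descendants.
The descendants' portion ($36,000) is divided into 4 shares of $9,000: Wiremu and Willa each take $9,000; Dario's $9,000 share passes to Dario's issue; Gwendolyn's $9,000 share passes to Gwendolyn's issue.
Dario's share ($9,000) is divided into 2 shares of $4,500: Ingrid and Lachlan each take $4,500.
Gwendolyn's share ($9,000) is divided into 3 shares of $3,000: Nuria, Valentina, and Teodor each take $3,000.

Zofia: $286,000; Ingrid: $4,500; Lachlan: $4,500; Nuria: $3,000; Valentina: $3,000; Teodor: $3,000; Wiremu: $9,000; Willa: $9,000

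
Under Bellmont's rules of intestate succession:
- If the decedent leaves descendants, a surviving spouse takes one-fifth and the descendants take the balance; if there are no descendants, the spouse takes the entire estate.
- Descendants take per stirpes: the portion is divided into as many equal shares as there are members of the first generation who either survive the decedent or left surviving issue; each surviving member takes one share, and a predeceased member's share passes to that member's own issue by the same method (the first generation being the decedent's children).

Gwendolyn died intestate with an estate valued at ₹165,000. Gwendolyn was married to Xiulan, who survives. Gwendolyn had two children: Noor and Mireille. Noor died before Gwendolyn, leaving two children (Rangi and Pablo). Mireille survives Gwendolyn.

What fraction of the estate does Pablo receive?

Xiulan takes one-fifth of ₹165,000 = ₹33,000. The remaining ₹132,000 passes to the descendants.
The descendants' portion (₹132,000) is divided into 2 shares of ₹66,000: Mireille takes ₹66,000; Noor's ₹66,000 share passes to Noor's issue.
Noor's share (₹66,000) is divided into 2 shares of ₹33,000: Rangi and Pablo each take ₹33,000.

Pablo receives 1/5 of the estate.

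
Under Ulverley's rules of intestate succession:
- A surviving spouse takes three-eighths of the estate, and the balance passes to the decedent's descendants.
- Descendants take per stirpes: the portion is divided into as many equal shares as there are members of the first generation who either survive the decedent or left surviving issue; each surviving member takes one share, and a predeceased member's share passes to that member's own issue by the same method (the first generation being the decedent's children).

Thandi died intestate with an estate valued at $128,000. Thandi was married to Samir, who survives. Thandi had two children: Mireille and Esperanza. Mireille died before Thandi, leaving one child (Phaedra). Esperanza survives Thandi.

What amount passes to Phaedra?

Phaedra receives $40,000.

Samir takes three-eighths of $128,000 = $48,000. The remaining $80,000 passes to the descendants.
The descendants' portion ($80,000) is divided into 2 shares of $40,000: Esperanza takes $40,000; Mireille's $40,000 share passes to Mireille's issue.
Mireille's share ($40,000) passes entirely to Phaedra.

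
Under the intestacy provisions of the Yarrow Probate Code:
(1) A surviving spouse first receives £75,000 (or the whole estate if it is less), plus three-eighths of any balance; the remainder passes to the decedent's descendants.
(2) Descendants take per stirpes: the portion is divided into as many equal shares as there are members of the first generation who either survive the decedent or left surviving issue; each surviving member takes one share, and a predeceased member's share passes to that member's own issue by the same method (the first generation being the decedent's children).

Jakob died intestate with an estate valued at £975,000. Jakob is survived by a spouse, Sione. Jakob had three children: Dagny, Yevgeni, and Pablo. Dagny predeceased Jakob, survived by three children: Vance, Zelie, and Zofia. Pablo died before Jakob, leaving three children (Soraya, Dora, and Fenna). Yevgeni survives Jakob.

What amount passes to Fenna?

Fenna receives £62,500.

Sione first takes £75,000, leaving a balance of £900,000. Sione then takes three-eighths of the balance (£337,500), for a total of £412,500. The remaining £562,500 passes to the descendants.
The descendants' portion (£562,500) is divided into 3 shares of £187,500: Yevgeni takes £187,500; Dagny's £187,500 share passes to Dagny's issue; Pablo's £187,500 share passes to Pablo's issue.
Dagny's share (£187,500) is divided into 3 shares of £62,500: Vance, Zelie, and Zofia each take £62,500.
Pablo's share (£187,500) is divided into 3 shares of £62,500: Soraya, Dora, and Fenna each take £62,500.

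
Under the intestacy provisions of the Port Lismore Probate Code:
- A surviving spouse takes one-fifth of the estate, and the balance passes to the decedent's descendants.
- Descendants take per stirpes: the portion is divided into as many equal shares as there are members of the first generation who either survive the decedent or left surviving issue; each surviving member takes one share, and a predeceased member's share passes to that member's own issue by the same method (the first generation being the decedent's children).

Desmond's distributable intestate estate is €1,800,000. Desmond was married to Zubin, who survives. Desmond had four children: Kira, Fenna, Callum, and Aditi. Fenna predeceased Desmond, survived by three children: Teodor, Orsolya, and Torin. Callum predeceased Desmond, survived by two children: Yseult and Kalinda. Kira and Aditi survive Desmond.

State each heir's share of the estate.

Zubin: €360,000; Kira: €360,000; Teodor: €120,000; Orsolya: €120,000; Torin: €120,000; Yseult: €180,000; Kalinda: €180,000; Aditi: €360,000

Zubin takes one-fifth of €1,800,000 = €360,000. The remaining €1,440,000 passes to the descendants.
The descendants' portion (€1,440,000) is divided into 4 shares of €360,000: Kira and Aditi each take €360,000; Fenna's €360,000 share passes to Fenna's issue; Callum's €360,000 share passes to Callum's issue.
Fenna's share (€360,000) is divided into 3 shares of €120,000: Teodor, Orsolya, and Torin each take €120,000.
Callum's share (€360,000) is divided into 2 shares of €180,000: Yseult and Kalinda each take €180,000.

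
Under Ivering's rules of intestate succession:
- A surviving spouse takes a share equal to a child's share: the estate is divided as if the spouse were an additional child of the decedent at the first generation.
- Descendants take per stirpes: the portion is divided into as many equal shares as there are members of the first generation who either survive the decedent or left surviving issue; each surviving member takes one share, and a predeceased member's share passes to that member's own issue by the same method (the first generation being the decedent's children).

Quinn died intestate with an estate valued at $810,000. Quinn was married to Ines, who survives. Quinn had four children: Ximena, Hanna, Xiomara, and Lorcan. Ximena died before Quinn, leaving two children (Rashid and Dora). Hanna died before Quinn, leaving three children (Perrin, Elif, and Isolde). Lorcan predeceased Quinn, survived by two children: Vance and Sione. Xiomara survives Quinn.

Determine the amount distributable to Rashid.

Rashid receives $81,000.

The spouse counts as an additional share at the children's level, so there are 5 primary shares of $162,000. Ines takes one such share ($162,000).
The children's combined portion ($648,000) is divided into 4 shares of $162,000: Xiomara takes $162,000; Ximena's $162,000 share passes to Ximena's issue; Hanna's $162,000 share passes to Hanna's issue; Lorcan's $162,000 share passes to Lorcan's issue.
Ximena's share ($162,000) is divided into 2 shares of $81,000: Rashid and Dora each take $81,000.
Hanna's share ($162,000) is divided into 3 shares of $54,000: Perrin, Elif, and Isolde each take $54,000.
Lorcan's share ($162,000) is divided into 2 shares of $81,000: Vance and Sione each take $81,000.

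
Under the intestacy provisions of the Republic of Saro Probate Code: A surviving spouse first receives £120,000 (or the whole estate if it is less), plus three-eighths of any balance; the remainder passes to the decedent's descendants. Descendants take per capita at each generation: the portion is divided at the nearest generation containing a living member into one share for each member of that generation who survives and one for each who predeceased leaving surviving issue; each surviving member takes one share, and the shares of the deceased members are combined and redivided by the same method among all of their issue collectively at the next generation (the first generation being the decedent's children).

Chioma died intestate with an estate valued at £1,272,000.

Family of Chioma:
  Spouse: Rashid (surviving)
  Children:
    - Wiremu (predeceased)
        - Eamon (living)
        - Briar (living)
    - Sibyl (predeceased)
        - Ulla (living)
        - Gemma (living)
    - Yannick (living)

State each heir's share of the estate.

Rashid: £552,000; Eamon: £120,000; Briar: £120,000; Ulla: £120,000; Gemma: £120,000; Yannick: £240,000

Rashid first takes £120,000, leaving a balance of £1,152,000. Rashid then takes three-eighths of the balance (£432,000), for a total of £552,000. The remaining £720,000 passes to the descendants.
The descendants' portion (£720,000) is divided at the children's generation into 3 shares of £240,000. Yannick takes £240,000. The 2 shares of the deceased (Wiremu and Sibyl) are combined into a pool of £480,000.
That pool (£480,000) is divided at the grandchildren's generation equally among Eamon, Briar, Ulla, and Gemma: £120,000 each.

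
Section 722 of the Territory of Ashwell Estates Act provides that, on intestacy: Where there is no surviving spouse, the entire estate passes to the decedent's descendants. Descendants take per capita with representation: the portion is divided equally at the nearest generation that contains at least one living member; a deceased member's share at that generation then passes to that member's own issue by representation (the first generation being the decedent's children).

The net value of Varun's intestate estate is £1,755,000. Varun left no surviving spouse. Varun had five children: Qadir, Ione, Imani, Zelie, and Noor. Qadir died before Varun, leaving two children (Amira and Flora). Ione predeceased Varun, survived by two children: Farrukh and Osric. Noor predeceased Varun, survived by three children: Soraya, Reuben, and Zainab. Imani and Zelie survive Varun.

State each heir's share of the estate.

Amira: £175,500; Flora: £175,500; Farrukh: £175,500; Osric: £175,500; Imani: £351,000; Zelie: £351,000; Soraya: £117,000; Reuben: £117,000; Zainab: £117,000

The entire £1,755,000 passes to the descendants.
That amount (£1,755,000) is divided into 5 shares of £351,000: Imani and Zelie each take £351,000; Qadir's £351,000 share passes to Qadir's issue; Ione's £351,000 share passes to Ione's issue; Noor's £351,000 share passes to Noor's issue.
Qadir's share (£351,000) is divided into 2 shares of £175,500: Amira and Flora each take £175,500.
Ione's share (£351,000) is divided into 2 shares of £175,500: Farrukh and Osric each take £175,500.
Noor's share (£351,000) is divided into 3 shares of £117,000: Soraya, Reuben, and Zainab each take £117,000.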